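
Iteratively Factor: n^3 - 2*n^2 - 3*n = (n + 1)*(n^2 - 3*n) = n*(n + 1)*(n - 3)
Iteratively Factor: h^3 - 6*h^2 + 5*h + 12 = (h - 4)*(h^2 - 2*h - 3) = (h - 4)*(h + 1)*(h - 3)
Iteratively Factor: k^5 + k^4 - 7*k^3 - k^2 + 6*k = (k)*(k^4 + k^3 - 7*k^2 - k + 6) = k*(k - 2)*(k^3 + 3*k^2 - k - 3) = k*(k - 2)*(k - 1)*(k^2 + 4*k + 3) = k*(k - 2)*(k - 1)*(k + 1)*(k + 3)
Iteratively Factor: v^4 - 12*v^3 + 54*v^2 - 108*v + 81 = (v - 3)*(v^3 - 9*v^2 + 27*v - 27) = (v - 3)^2*(v^2 - 6*v + 9) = (v - 3)^3*(v - 3)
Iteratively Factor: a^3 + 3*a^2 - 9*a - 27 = (a + 3)*(a^2 - 9) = (a + 3)^2*(a - 3)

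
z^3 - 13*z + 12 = (z - 3)*(z - 1)*(z + 4)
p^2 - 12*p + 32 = (p - 8)*(p - 4)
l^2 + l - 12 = (l - 3)*(l + 4)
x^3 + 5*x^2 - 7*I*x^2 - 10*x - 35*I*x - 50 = (x + 5)*(x - 5*I)*(x - 2*I)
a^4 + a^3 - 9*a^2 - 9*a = a*(a - 3)*(a + 1)*(a + 3)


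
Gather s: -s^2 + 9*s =-s^2 + 9*s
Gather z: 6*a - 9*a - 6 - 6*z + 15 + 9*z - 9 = -3*a + 3*z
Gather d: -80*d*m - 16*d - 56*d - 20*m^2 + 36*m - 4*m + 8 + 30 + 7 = d*(-80*m - 72) - 20*m^2 + 32*m + 45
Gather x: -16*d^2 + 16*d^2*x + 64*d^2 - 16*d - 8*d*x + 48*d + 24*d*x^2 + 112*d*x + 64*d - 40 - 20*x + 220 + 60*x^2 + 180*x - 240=48*d^2 + 96*d + x^2*(24*d + 60) + x*(16*d^2 + 104*d + 160) - 60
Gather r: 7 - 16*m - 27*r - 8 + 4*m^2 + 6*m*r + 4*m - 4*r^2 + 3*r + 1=4*m^2 - 12*m - 4*r^2 + r*(6*m - 24)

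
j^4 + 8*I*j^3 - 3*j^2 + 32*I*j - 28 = (j - 2*I)*(j + I)*(j + 2*I)*(j + 7*I)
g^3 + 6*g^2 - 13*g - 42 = (g - 3)*(g + 2)*(g + 7)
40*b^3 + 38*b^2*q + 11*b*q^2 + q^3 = (2*b + q)*(4*b + q)*(5*b + q)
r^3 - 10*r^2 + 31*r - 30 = (r - 5)*(r - 3)*(r - 2)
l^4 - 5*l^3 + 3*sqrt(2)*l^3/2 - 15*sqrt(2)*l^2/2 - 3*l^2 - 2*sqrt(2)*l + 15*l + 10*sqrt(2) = (l - 5)*(l - sqrt(2))*(l + sqrt(2)/2)*(l + 2*sqrt(2))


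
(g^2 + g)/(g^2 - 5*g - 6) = g/(g - 6)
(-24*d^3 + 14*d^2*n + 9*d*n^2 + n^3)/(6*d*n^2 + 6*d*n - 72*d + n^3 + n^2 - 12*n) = (-4*d^2 + 3*d*n + n^2)/(n^2 + n - 12)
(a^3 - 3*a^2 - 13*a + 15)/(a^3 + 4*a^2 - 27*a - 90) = (a - 1)/(a + 6)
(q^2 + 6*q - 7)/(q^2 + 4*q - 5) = (q + 7)/(q + 5)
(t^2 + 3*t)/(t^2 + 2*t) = (t + 3)/(t + 2)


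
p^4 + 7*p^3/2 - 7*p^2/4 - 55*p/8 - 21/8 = (p - 3/2)*(p + 1/2)*(p + 1)*(p + 7/2)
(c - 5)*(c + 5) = c^2 - 25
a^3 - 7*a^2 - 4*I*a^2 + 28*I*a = a*(a - 7)*(a - 4*I)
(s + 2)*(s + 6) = s^2 + 8*s + 12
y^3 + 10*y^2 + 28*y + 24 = (y + 2)^2*(y + 6)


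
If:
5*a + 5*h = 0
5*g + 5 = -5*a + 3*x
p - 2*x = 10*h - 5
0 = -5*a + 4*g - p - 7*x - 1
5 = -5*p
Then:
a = -33/80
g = -5/8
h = 33/80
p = -1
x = -1/16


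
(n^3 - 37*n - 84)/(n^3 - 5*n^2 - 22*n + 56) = (n + 3)/(n - 2)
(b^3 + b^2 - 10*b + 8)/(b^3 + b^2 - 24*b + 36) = (b^2 + 3*b - 4)/(b^2 + 3*b - 18)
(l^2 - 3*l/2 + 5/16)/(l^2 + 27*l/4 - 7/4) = (l - 5/4)/(l + 7)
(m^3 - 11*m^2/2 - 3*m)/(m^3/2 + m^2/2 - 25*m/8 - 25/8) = 4*m*(2*m^2 - 11*m - 6)/(4*m^3 + 4*m^2 - 25*m - 25)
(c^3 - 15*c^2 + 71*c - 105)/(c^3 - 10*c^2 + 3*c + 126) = (c^2 - 8*c + 15)/(c^2 - 3*c - 18)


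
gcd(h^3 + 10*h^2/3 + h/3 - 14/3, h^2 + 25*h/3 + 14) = h + 7/3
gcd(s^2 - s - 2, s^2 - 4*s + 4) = s - 2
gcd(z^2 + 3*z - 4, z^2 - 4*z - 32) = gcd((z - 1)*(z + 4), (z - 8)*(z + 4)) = z + 4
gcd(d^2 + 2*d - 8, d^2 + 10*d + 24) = d + 4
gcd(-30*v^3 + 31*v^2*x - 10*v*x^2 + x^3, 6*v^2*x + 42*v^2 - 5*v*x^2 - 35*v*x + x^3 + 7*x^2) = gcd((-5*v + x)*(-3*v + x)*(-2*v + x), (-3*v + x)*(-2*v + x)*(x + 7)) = 6*v^2 - 5*v*x + x^2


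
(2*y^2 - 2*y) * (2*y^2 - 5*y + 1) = 4*y^4 - 14*y^3 + 12*y^2 - 2*y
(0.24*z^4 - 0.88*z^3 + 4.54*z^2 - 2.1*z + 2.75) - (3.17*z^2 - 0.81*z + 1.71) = 0.24*z^4 - 0.88*z^3 + 1.37*z^2 - 1.29*z + 1.04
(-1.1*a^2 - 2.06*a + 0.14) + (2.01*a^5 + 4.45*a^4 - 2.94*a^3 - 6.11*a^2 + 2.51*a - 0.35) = 2.01*a^5 + 4.45*a^4 - 2.94*a^3 - 7.21*a^2 + 0.45*a - 0.21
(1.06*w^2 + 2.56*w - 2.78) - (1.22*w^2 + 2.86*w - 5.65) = -0.16*w^2 - 0.3*w + 2.87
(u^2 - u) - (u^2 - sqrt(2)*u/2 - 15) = -u + sqrt(2)*u/2 + 15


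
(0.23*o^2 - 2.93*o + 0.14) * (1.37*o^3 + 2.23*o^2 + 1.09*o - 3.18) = 0.3151*o^5 - 3.5012*o^4 - 6.0914*o^3 - 3.6129*o^2 + 9.47*o - 0.4452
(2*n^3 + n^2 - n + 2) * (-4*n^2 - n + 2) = -8*n^5 - 6*n^4 + 7*n^3 - 5*n^2 - 4*n + 4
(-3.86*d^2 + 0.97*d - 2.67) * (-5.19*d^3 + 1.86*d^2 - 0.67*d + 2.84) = 20.0334*d^5 - 12.2139*d^4 + 18.2477*d^3 - 16.5785*d^2 + 4.5437*d - 7.5828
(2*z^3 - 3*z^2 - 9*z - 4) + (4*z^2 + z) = 2*z^3 + z^2 - 8*z - 4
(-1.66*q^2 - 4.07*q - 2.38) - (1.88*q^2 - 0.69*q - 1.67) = -3.54*q^2 - 3.38*q - 0.71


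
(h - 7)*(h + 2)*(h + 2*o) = h^3 + 2*h^2*o - 5*h^2 - 10*h*o - 14*h - 28*o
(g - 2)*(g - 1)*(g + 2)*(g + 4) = g^4 + 3*g^3 - 8*g^2 - 12*g + 16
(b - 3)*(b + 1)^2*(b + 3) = b^4 + 2*b^3 - 8*b^2 - 18*b - 9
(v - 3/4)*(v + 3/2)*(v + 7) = v^3 + 31*v^2/4 + 33*v/8 - 63/8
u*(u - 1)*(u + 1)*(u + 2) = u^4 + 2*u^3 - u^2 - 2*u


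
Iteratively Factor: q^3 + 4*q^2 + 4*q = (q + 2)*(q^2 + 2*q) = q*(q + 2)*(q + 2)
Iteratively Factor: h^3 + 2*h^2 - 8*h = (h - 2)*(h^2 + 4*h) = (h - 2)*(h + 4)*(h)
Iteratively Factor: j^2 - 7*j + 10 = (j - 2)*(j - 5)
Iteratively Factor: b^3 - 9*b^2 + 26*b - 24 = (b - 2)*(b^2 - 7*b + 12) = (b - 3)*(b - 2)*(b - 4)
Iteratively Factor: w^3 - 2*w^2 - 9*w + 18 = (w - 2)*(w^2 - 9) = (w - 3)*(w - 2)*(w + 3)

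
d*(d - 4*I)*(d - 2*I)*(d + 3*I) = d^4 - 3*I*d^3 + 10*d^2 - 24*I*d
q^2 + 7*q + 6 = (q + 1)*(q + 6)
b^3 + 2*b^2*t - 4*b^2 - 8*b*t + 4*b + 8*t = (b - 2)^2*(b + 2*t)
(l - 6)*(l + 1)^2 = l^3 - 4*l^2 - 11*l - 6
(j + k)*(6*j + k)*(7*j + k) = 42*j^3 + 55*j^2*k + 14*j*k^2 + k^3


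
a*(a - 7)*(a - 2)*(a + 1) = a^4 - 8*a^3 + 5*a^2 + 14*a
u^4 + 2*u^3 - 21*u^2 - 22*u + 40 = (u - 4)*(u - 1)*(u + 2)*(u + 5)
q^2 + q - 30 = (q - 5)*(q + 6)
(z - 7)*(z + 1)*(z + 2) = z^3 - 4*z^2 - 19*z - 14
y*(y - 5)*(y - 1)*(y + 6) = y^4 - 31*y^2 + 30*y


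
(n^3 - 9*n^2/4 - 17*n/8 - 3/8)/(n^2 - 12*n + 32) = (8*n^3 - 18*n^2 - 17*n - 3)/(8*(n^2 - 12*n + 32))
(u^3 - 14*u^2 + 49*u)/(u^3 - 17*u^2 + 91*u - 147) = u/(u - 3)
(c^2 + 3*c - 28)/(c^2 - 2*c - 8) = (c + 7)/(c + 2)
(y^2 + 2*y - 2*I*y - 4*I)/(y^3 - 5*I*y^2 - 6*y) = (y + 2)/(y*(y - 3*I))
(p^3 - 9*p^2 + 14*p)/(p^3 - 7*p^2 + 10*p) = (p - 7)/(p - 5)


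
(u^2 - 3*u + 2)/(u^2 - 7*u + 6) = (u - 2)/(u - 6)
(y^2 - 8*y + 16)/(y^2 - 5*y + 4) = (y - 4)/(y - 1)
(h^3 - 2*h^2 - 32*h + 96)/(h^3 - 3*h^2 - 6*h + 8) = (h^2 + 2*h - 24)/(h^2 + h - 2)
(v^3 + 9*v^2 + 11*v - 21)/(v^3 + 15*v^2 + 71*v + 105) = (v - 1)/(v + 5)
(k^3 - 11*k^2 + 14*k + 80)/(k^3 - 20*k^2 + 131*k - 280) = (k + 2)/(k - 7)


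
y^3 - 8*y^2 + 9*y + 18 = (y - 6)*(y - 3)*(y + 1)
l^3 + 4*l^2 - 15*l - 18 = (l - 3)*(l + 1)*(l + 6)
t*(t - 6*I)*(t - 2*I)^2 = t^4 - 10*I*t^3 - 28*t^2 + 24*I*t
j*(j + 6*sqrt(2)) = j^2 + 6*sqrt(2)*j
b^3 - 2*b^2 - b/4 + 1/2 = (b - 2)*(b - 1/2)*(b + 1/2)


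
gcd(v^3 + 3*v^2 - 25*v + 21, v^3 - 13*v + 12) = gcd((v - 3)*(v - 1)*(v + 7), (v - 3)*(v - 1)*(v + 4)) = v^2 - 4*v + 3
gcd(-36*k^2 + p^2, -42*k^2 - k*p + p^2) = 6*k + p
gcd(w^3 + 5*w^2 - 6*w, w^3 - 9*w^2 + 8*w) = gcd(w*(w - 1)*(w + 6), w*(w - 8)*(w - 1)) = w^2 - w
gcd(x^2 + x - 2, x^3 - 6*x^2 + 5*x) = x - 1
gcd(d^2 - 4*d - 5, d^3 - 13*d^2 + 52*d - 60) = d - 5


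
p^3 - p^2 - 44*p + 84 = (p - 6)*(p - 2)*(p + 7)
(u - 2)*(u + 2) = u^2 - 4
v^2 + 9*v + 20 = (v + 4)*(v + 5)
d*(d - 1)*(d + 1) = d^3 - d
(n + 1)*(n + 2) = n^2 + 3*n + 2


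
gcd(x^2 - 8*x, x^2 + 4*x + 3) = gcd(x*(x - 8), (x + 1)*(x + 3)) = 1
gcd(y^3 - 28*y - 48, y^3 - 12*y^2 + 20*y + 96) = y^2 - 4*y - 12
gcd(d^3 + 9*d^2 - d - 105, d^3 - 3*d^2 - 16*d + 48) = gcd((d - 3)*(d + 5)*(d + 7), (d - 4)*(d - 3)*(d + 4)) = d - 3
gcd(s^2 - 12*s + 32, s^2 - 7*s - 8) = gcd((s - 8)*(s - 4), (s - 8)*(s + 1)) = s - 8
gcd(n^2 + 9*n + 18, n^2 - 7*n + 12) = 1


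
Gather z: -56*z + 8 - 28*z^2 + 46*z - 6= -28*z^2 - 10*z + 2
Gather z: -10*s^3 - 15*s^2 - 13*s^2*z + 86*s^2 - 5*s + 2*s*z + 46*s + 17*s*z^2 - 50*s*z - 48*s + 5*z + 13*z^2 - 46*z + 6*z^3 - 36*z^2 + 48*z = -10*s^3 + 71*s^2 - 7*s + 6*z^3 + z^2*(17*s - 23) + z*(-13*s^2 - 48*s + 7)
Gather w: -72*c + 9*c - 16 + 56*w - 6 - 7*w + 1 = -63*c + 49*w - 21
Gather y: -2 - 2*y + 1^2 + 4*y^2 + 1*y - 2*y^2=2*y^2 - y - 1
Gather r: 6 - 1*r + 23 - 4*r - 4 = 25 - 5*r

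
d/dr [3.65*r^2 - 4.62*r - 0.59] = 7.3*r - 4.62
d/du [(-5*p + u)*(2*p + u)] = -3*p + 2*u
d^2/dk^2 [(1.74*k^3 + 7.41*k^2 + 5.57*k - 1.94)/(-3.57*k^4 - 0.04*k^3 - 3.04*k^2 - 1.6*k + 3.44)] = (-44.352252*k^9 - 566.638254*k^8 - 744.914772*k^7 + 782.158056*k^6 - 358.710096*k^5 - 1618.196928*k^4 - 1409.711392*k^3 - 22.4661120000002*k^2 - 414.817152*k - 186.180224)/(45.499293*k^12 + 1.529388*k^11 + 116.250624*k^10 + 63.780256*k^9 - 31.16436*k^8 + 102.35616*k^7 - 167.33888*k^6 - 75.738624*k^5 + 53.390784*k^4 - 94.876928*k^3 + 81.503232*k^2 + 56.80128*k - 40.707584)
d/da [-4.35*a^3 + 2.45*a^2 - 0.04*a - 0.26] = -13.05*a^2 + 4.9*a - 0.04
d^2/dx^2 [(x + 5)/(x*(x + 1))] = 2*(x^3 + 15*x^2 + 15*x + 5)/(x^3*(x^3 + 3*x^2 + 3*x + 1))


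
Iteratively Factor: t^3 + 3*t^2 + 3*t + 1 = (t + 1)*(t^2 + 2*t + 1) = (t + 1)^2*(t + 1)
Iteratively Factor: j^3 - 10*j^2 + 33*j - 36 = (j - 3)*(j^2 - 7*j + 12) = (j - 4)*(j - 3)*(j - 3)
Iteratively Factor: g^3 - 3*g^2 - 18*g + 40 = (g - 2)*(g^2 - g - 20) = (g - 5)*(g - 2)*(g + 4)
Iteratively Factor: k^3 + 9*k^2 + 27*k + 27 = (k + 3)*(k^2 + 6*k + 9) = (k + 3)^2*(k + 3)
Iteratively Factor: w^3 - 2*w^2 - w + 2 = (w + 1)*(w^2 - 3*w + 2) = (w - 2)*(w + 1)*(w - 1)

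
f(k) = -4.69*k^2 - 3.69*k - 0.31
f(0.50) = -3.33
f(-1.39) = -4.24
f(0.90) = -7.43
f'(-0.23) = -1.53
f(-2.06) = -12.61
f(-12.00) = -631.39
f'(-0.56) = 1.56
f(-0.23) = 0.29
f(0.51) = -3.41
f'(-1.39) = 9.35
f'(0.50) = -8.38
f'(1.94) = -21.89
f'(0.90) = -12.13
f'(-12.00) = 108.87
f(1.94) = -25.12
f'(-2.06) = 15.63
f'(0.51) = -8.47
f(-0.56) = 0.29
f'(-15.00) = 137.01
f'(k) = -9.38*k - 3.69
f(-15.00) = -1000.21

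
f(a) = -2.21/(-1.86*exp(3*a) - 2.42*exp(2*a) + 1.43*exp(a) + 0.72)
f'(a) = -2.21*(5.58*exp(3*a) + 4.84*exp(2*a) - 1.43*exp(a))/(-1.86*exp(3*a) - 2.42*exp(2*a) + 1.43*exp(a) + 0.72)^2 = (-12.3318*exp(2*a) - 10.6964*exp(a) + 3.1603)*exp(a)/(1.86*exp(3*a) + 2.42*exp(2*a) - 1.43*exp(a) - 0.72)^2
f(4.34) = 0.00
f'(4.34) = -0.00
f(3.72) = 0.00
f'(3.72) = -0.00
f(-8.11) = -3.07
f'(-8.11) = 0.00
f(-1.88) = -2.52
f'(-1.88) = 0.25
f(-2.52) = -2.70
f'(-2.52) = 0.27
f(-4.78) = -3.02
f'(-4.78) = 0.05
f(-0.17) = 2.42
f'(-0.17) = -14.82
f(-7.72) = -3.07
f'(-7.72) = 0.00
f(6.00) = 0.00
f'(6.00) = 0.00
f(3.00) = 0.00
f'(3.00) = 0.00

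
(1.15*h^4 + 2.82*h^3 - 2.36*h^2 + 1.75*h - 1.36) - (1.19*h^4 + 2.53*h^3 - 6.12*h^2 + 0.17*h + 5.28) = -0.04*h^4 + 0.29*h^3 + 3.76*h^2 + 1.58*h - 6.64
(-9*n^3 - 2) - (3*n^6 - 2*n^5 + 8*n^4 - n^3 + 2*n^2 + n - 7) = -3*n^6 + 2*n^5 - 8*n^4 - 8*n^3 - 2*n^2 - n + 5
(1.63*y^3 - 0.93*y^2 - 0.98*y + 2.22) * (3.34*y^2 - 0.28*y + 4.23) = 5.4442*y^5 - 3.5626*y^4 + 3.8821*y^3 + 3.7553*y^2 - 4.767*y + 9.3906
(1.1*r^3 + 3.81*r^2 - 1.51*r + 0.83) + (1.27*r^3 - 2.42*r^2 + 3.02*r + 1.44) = 2.37*r^3 + 1.39*r^2 + 1.51*r + 2.27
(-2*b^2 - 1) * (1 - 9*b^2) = 18*b^4 + 7*b^2 - 1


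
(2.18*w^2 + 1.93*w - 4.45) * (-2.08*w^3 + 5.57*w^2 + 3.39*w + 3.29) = -4.5344*w^5 + 8.1282*w^4 + 27.3963*w^3 - 11.0716*w^2 - 8.7358*w - 14.6405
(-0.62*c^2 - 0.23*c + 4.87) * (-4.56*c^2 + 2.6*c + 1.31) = 2.8272*c^4 - 0.5632*c^3 - 23.6174*c^2 + 12.3607*c + 6.3797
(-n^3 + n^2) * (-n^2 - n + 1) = n^5 - 2*n^3 + n^2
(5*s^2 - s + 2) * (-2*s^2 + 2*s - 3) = -10*s^4 + 12*s^3 - 21*s^2 + 7*s - 6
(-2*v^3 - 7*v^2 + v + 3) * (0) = 0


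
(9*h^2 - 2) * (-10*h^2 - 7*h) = -90*h^4 - 63*h^3 + 20*h^2 + 14*h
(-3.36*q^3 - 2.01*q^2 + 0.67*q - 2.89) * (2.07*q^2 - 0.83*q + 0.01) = -6.9552*q^5 - 1.3719*q^4 + 3.0216*q^3 - 6.5585*q^2 + 2.4054*q - 0.0289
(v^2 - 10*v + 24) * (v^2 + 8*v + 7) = v^4 - 2*v^3 - 49*v^2 + 122*v + 168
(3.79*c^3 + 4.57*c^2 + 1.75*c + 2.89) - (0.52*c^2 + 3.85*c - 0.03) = 3.79*c^3 + 4.05*c^2 - 2.1*c + 2.92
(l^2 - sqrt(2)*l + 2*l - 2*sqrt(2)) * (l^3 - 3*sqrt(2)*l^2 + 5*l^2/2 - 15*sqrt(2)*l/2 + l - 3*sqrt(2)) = l^5 - 4*sqrt(2)*l^4 + 9*l^4/2 - 18*sqrt(2)*l^3 + 12*l^3 - 24*sqrt(2)*l^2 + 29*l^2 - 8*sqrt(2)*l + 36*l + 12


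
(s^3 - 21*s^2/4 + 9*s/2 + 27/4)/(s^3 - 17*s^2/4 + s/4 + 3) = (s^2 - 6*s + 9)/(s^2 - 5*s + 4)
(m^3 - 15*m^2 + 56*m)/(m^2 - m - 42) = m*(m - 8)/(m + 6)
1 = 1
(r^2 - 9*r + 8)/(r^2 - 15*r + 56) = (r - 1)/(r - 7)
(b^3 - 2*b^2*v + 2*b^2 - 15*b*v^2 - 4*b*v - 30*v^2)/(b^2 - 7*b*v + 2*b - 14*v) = (-b^2 + 2*b*v + 15*v^2)/(-b + 7*v)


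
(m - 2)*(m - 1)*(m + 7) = m^3 + 4*m^2 - 19*m + 14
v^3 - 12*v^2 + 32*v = v*(v - 8)*(v - 4)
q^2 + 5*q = q*(q + 5)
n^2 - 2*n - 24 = (n - 6)*(n + 4)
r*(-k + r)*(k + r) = -k^2*r + r^3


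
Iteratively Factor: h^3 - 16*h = (h + 4)*(h^2 - 4*h) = (h - 4)*(h + 4)*(h)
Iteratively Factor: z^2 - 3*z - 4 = (z + 1)*(z - 4)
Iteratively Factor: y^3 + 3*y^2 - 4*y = (y - 1)*(y^2 + 4*y) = y*(y - 1)*(y + 4)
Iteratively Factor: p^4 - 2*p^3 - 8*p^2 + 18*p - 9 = (p - 1)*(p^3 - p^2 - 9*p + 9) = (p - 1)*(p + 3)*(p^2 - 4*p + 3) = (p - 1)^2*(p + 3)*(p - 3)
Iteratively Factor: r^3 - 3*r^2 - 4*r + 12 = (r + 2)*(r^2 - 5*r + 6) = (r - 3)*(r + 2)*(r - 2)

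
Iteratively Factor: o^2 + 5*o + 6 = (o + 3)*(o + 2)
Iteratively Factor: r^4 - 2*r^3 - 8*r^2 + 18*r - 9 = (r + 3)*(r^3 - 5*r^2 + 7*r - 3) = (r - 1)*(r + 3)*(r^2 - 4*r + 3) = (r - 3)*(r - 1)*(r + 3)*(r - 1)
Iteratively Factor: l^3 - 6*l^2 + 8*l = (l - 2)*(l^2 - 4*l) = l*(l - 2)*(l - 4)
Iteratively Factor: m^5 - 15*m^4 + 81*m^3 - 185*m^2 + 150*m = (m - 5)*(m^4 - 10*m^3 + 31*m^2 - 30*m) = m*(m - 5)*(m^3 - 10*m^2 + 31*m - 30) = m*(m - 5)*(m - 3)*(m^2 - 7*m + 10) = m*(m - 5)^2*(m - 3)*(m - 2)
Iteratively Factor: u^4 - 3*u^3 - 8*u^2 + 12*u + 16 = (u + 1)*(u^3 - 4*u^2 - 4*u + 16) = (u - 2)*(u + 1)*(u^2 - 2*u - 8) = (u - 4)*(u - 2)*(u + 1)*(u + 2)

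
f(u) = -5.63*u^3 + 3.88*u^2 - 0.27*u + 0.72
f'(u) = -16.89*u^2 + 7.76*u - 0.27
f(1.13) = -2.75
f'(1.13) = -13.07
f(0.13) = 0.74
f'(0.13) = 0.45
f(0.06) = 0.72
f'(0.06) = 0.13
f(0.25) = 0.81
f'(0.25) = 0.61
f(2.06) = -32.59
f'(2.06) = -55.96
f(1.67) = -15.13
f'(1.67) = -34.42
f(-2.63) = 130.69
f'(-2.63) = -137.51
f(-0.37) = 1.64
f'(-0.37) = -5.45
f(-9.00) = 4421.70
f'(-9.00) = -1438.20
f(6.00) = -1077.30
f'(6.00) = -561.75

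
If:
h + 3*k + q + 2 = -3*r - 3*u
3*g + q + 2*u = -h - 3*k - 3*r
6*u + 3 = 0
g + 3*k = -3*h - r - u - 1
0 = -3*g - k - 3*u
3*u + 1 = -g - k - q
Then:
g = 1/2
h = -5/16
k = 0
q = 0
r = -1/16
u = -1/2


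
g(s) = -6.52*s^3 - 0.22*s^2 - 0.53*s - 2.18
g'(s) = -19.56*s^2 - 0.44*s - 0.53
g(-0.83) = 1.84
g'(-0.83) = -13.64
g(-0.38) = -1.65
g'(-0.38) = -3.19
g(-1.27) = 11.49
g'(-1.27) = -31.52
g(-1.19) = 9.13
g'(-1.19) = -27.71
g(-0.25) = -1.96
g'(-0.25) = -1.64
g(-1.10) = 6.81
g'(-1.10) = -23.71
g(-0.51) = -1.10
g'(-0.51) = -5.39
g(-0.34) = -1.77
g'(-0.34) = -2.64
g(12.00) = -11306.78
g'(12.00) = -2822.45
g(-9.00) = 4737.85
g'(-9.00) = -1580.93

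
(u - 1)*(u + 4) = u^2 + 3*u - 4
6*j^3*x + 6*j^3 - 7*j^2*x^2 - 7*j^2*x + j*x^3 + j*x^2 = (-6*j + x)*(-j + x)*(j*x + j)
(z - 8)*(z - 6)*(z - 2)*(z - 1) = z^4 - 17*z^3 + 92*z^2 - 172*z + 96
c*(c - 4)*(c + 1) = c^3 - 3*c^2 - 4*c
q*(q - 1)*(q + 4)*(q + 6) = q^4 + 9*q^3 + 14*q^2 - 24*q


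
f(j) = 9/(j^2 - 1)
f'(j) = -18*j/(j^2 - 1)^2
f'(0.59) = -24.99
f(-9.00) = 0.11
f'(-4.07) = 0.30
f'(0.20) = -3.91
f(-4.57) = 0.45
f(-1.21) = 19.39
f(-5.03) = 0.37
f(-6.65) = 0.21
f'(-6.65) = 0.06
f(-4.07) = 0.58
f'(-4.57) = 0.21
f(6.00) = 0.26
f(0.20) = -9.38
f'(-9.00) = 0.03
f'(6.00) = -0.09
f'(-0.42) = 11.15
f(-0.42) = -10.93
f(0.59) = -13.81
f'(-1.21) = 101.12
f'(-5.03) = 0.15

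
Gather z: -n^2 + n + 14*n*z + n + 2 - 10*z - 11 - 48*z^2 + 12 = -n^2 + 2*n - 48*z^2 + z*(14*n - 10) + 3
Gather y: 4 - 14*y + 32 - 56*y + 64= 100 - 70*y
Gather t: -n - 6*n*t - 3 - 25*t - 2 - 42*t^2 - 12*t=-n - 42*t^2 + t*(-6*n - 37) - 5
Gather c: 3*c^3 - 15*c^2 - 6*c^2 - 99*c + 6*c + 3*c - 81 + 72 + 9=3*c^3 - 21*c^2 - 90*c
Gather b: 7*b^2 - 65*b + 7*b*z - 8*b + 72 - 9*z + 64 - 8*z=7*b^2 + b*(7*z - 73) - 17*z + 136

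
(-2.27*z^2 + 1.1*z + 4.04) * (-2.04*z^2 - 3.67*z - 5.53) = 4.6308*z^4 + 6.0869*z^3 + 0.2745*z^2 - 20.9098*z - 22.3412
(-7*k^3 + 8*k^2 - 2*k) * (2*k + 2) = -14*k^4 + 2*k^3 + 12*k^2 - 4*k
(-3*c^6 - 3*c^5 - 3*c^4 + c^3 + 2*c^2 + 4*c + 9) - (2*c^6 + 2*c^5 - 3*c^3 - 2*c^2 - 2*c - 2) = -5*c^6 - 5*c^5 - 3*c^4 + 4*c^3 + 4*c^2 + 6*c + 11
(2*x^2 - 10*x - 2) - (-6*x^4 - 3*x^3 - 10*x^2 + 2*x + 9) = 6*x^4 + 3*x^3 + 12*x^2 - 12*x - 11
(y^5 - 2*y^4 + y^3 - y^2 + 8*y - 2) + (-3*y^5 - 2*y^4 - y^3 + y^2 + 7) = -2*y^5 - 4*y^4 + 8*y + 5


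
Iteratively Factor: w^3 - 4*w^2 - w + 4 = (w + 1)*(w^2 - 5*w + 4) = (w - 4)*(w + 1)*(w - 1)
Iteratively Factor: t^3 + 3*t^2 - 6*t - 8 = (t - 2)*(t^2 + 5*t + 4) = (t - 2)*(t + 4)*(t + 1)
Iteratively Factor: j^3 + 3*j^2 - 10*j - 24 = (j + 4)*(j^2 - j - 6) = (j + 2)*(j + 4)*(j - 3)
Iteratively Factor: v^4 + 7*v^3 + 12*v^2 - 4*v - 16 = (v - 1)*(v^3 + 8*v^2 + 20*v + 16) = (v - 1)*(v + 2)*(v^2 + 6*v + 8) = (v - 1)*(v + 2)*(v + 4)*(v + 2)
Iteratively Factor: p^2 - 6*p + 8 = (p - 2)*(p - 4)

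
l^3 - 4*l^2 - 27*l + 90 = (l - 6)*(l - 3)*(l + 5)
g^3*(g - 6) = g^4 - 6*g^3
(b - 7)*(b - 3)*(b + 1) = b^3 - 9*b^2 + 11*b + 21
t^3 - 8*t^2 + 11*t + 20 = (t - 5)*(t - 4)*(t + 1)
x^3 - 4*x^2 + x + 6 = (x - 3)*(x - 2)*(x + 1)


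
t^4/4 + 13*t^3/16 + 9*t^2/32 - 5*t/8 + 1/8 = (t/4 + 1/2)*(t - 1/2)*(t - 1/4)*(t + 2)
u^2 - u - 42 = (u - 7)*(u + 6)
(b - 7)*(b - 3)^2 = b^3 - 13*b^2 + 51*b - 63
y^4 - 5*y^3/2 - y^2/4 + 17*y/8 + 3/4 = (y - 2)*(y - 3/2)*(y + 1/2)^2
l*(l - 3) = l^2 - 3*l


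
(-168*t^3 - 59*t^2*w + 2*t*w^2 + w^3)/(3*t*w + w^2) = -56*t^2/w - t + w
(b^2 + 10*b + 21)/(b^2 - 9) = (b + 7)/(b - 3)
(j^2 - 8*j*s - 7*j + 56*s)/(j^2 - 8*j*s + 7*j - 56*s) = (j - 7)/(j + 7)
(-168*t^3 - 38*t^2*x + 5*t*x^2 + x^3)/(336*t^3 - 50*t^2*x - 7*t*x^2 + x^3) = (4*t + x)/(-8*t + x)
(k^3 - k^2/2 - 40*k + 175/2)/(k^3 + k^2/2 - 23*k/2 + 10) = (k^2 + 2*k - 35)/(k^2 + 3*k - 4)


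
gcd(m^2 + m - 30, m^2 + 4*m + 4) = 1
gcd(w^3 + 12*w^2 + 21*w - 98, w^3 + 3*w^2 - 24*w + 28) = w^2 + 5*w - 14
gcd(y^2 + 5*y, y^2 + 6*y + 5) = y + 5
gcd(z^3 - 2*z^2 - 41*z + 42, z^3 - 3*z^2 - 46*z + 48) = z^2 + 5*z - 6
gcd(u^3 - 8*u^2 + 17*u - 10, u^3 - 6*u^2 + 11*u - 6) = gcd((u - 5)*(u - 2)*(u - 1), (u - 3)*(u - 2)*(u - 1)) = u^2 - 3*u + 2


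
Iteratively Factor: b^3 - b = (b - 1)*(b^2 + b) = (b - 1)*(b + 1)*(b)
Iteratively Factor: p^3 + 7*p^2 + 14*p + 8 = (p + 1)*(p^2 + 6*p + 8) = (p + 1)*(p + 4)*(p + 2)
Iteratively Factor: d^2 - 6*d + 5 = (d - 5)*(d - 1)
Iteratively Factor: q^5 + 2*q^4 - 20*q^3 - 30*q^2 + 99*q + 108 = (q - 3)*(q^4 + 5*q^3 - 5*q^2 - 45*q - 36) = (q - 3)*(q + 3)*(q^3 + 2*q^2 - 11*q - 12) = (q - 3)*(q + 1)*(q + 3)*(q^2 + q - 12) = (q - 3)^2*(q + 1)*(q + 3)*(q + 4)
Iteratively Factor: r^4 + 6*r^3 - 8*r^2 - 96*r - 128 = (r + 2)*(r^3 + 4*r^2 - 16*r - 64) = (r + 2)*(r + 4)*(r^2 - 16) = (r - 4)*(r + 2)*(r + 4)*(r + 4)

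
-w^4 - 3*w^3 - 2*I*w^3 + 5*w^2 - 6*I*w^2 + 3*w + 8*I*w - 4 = (w + 4)*(w + I)*(-I*w + 1)*(-I*w + I)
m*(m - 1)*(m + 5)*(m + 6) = m^4 + 10*m^3 + 19*m^2 - 30*m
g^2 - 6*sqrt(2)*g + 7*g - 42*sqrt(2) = (g + 7)*(g - 6*sqrt(2))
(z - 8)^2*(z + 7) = z^3 - 9*z^2 - 48*z + 448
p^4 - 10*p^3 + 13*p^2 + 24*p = p*(p - 8)*(p - 3)*(p + 1)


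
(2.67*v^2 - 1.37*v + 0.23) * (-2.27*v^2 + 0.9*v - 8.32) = -6.0609*v^4 + 5.5129*v^3 - 23.9695*v^2 + 11.6054*v - 1.9136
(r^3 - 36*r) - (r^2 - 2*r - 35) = r^3 - r^2 - 34*r + 35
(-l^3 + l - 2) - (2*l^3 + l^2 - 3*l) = -3*l^3 - l^2 + 4*l - 2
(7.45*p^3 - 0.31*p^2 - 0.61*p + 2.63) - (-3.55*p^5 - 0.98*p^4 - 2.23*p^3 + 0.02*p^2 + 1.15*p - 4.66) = 3.55*p^5 + 0.98*p^4 + 9.68*p^3 - 0.33*p^2 - 1.76*p + 7.29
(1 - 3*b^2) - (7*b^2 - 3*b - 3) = -10*b^2 + 3*b + 4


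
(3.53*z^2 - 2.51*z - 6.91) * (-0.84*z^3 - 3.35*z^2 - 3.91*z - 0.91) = -2.9652*z^5 - 9.7171*z^4 + 0.410600000000001*z^3 + 29.7503*z^2 + 29.3022*z + 6.2881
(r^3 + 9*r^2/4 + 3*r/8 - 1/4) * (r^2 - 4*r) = r^5 - 7*r^4/4 - 69*r^3/8 - 7*r^2/4 + r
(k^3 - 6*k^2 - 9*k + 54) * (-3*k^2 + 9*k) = -3*k^5 + 27*k^4 - 27*k^3 - 243*k^2 + 486*k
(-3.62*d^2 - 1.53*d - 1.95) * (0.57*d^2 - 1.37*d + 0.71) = -2.0634*d^4 + 4.0873*d^3 - 1.5856*d^2 + 1.5852*d - 1.3845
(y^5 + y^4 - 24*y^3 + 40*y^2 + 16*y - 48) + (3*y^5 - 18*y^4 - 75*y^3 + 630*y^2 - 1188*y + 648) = 4*y^5 - 17*y^4 - 99*y^3 + 670*y^2 - 1172*y + 600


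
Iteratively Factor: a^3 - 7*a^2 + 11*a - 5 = (a - 5)*(a^2 - 2*a + 1) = (a - 5)*(a - 1)*(a - 1)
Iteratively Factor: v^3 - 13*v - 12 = (v - 4)*(v^2 + 4*v + 3) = (v - 4)*(v + 1)*(v + 3)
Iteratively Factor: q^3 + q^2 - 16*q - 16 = (q + 1)*(q^2 - 16) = (q - 4)*(q + 1)*(q + 4)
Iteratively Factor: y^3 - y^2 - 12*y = (y - 4)*(y^2 + 3*y) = y*(y - 4)*(y + 3)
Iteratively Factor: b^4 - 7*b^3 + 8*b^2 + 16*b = (b - 4)*(b^3 - 3*b^2 - 4*b) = b*(b - 4)*(b^2 - 3*b - 4) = b*(b - 4)^2*(b + 1)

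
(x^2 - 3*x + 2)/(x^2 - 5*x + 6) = (x - 1)/(x - 3)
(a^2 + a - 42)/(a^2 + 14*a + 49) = (a - 6)/(a + 7)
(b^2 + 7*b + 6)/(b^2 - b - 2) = (b + 6)/(b - 2)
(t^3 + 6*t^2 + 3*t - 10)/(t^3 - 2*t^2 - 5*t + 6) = (t + 5)/(t - 3)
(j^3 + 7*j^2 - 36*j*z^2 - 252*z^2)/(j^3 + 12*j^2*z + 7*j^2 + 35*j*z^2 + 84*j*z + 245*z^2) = (j^2 - 36*z^2)/(j^2 + 12*j*z + 35*z^2)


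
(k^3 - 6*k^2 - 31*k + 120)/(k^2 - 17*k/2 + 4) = 2*(k^2 + 2*k - 15)/(2*k - 1)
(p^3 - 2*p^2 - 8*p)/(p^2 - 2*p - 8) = p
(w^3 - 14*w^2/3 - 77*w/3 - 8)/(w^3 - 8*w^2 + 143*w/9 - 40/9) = 3*(3*w^3 - 14*w^2 - 77*w - 24)/(9*w^3 - 72*w^2 + 143*w - 40)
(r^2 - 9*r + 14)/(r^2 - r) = (r^2 - 9*r + 14)/(r*(r - 1))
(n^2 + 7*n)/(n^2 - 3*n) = (n + 7)/(n - 3)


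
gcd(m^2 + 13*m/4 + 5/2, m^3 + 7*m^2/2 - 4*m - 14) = m + 2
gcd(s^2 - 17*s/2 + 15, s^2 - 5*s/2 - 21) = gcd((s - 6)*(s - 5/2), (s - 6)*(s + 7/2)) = s - 6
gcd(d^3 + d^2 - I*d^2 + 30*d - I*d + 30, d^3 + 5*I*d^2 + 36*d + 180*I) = d^2 - I*d + 30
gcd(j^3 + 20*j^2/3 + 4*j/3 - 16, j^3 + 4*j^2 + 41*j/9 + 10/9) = j + 2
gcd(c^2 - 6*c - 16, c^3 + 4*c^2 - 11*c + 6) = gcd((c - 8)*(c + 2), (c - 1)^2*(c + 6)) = 1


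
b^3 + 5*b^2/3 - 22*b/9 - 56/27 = (b - 4/3)*(b + 2/3)*(b + 7/3)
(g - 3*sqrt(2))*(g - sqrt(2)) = g^2 - 4*sqrt(2)*g + 6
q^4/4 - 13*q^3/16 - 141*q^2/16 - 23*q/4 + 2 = (q/4 + 1)*(q - 8)*(q - 1/4)*(q + 1)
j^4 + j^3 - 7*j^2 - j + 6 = (j - 2)*(j - 1)*(j + 1)*(j + 3)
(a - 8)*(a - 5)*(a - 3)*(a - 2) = a^4 - 18*a^3 + 111*a^2 - 278*a + 240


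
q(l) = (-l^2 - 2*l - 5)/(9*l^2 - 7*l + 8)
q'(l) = (7 - 18*l)*(-l^2 - 2*l - 5)/(9*l^2 - 7*l + 8)^2 + (-2*l - 2)/(9*l^2 - 7*l + 8) = (25*l^2 + 74*l - 51)/(81*l^4 - 126*l^3 + 193*l^2 - 112*l + 64)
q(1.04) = -0.78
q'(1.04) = 0.48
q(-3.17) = -0.07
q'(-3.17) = -0.00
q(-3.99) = -0.07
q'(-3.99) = 0.00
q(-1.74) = -0.10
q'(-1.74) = -0.05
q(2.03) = -0.43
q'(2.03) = 0.21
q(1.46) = -0.59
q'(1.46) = 0.38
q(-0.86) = -0.19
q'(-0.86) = -0.22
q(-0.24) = -0.45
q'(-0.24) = -0.65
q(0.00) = -0.62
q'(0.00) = -0.80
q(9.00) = -0.15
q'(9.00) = 0.01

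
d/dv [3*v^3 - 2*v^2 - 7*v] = 9*v^2 - 4*v - 7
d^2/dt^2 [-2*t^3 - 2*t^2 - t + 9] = -12*t - 4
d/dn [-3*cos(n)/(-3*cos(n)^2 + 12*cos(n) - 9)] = (cos(n)^2 - 3)*sin(n)/((cos(n) - 3)^2*(cos(n) - 1)^2)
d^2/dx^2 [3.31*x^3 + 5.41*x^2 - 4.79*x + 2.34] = 19.86*x + 10.82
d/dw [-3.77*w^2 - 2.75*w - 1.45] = -7.54*w - 2.75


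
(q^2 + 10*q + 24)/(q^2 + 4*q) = (q + 6)/q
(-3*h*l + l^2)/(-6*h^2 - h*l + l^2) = l/(2*h + l)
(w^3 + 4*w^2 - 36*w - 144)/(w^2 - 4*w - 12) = (w^2 + 10*w + 24)/(w + 2)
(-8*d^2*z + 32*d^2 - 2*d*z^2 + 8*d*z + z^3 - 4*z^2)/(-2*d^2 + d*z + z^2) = (-4*d*z + 16*d + z^2 - 4*z)/(-d + z)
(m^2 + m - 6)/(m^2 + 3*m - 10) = (m + 3)/(m + 5)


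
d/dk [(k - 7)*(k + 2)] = 2*k - 5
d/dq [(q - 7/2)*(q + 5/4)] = 2*q - 9/4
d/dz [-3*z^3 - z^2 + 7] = z*(-9*z - 2)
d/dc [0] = 0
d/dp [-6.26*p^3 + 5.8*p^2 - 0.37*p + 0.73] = -18.78*p^2 + 11.6*p - 0.37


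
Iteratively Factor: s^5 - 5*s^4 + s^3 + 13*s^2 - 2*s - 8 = (s - 4)*(s^4 - s^3 - 3*s^2 + s + 2) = (s - 4)*(s + 1)*(s^3 - 2*s^2 - s + 2) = (s - 4)*(s + 1)^2*(s^2 - 3*s + 2) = (s - 4)*(s - 1)*(s + 1)^2*(s - 2)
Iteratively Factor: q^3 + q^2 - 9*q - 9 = (q - 3)*(q^2 + 4*q + 3) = (q - 3)*(q + 1)*(q + 3)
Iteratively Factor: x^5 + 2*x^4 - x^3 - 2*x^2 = (x - 1)*(x^4 + 3*x^3 + 2*x^2) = x*(x - 1)*(x^3 + 3*x^2 + 2*x) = x^2*(x - 1)*(x^2 + 3*x + 2) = x^2*(x - 1)*(x + 2)*(x + 1)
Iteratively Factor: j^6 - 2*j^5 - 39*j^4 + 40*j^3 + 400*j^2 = (j - 5)*(j^5 + 3*j^4 - 24*j^3 - 80*j^2) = (j - 5)*(j + 4)*(j^4 - j^3 - 20*j^2) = (j - 5)*(j + 4)^2*(j^3 - 5*j^2) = j*(j - 5)*(j + 4)^2*(j^2 - 5*j) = j*(j - 5)^2*(j + 4)^2*(j)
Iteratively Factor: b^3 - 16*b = (b)*(b^2 - 16) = b*(b - 4)*(b + 4)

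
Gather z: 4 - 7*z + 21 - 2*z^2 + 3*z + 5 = -2*z^2 - 4*z + 30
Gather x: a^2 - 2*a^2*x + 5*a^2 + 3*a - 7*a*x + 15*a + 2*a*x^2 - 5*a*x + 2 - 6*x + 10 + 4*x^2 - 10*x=6*a^2 + 18*a + x^2*(2*a + 4) + x*(-2*a^2 - 12*a - 16) + 12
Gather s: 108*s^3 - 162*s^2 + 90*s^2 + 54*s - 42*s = 108*s^3 - 72*s^2 + 12*s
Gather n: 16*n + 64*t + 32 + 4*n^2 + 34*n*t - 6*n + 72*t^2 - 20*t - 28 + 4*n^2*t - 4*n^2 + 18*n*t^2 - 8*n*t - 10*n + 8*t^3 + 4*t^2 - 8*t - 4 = 4*n^2*t + n*(18*t^2 + 26*t) + 8*t^3 + 76*t^2 + 36*t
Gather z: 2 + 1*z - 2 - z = 0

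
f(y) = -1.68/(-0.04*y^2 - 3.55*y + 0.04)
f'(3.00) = -0.05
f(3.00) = 0.15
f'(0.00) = -3727.50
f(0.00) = -42.00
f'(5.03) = -0.02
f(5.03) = 0.09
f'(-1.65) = -0.17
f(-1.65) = -0.29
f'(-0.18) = -12.93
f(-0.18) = -2.48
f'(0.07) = -137.15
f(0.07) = 8.05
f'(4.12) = -0.03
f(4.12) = 0.11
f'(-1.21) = -0.32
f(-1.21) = -0.39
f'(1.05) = -0.44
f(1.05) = 0.45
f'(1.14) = -0.37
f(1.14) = 0.41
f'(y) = -1.68*(0.08*y + 3.55)/(-0.04*y^2 - 3.55*y + 0.04)^2 = (-0.1344*y - 5.964)/(0.04*y^2 + 3.55*y - 0.04)^2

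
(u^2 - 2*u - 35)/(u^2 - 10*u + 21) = (u + 5)/(u - 3)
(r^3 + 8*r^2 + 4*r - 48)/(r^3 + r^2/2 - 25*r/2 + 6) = 2*(r^2 + 4*r - 12)/(2*r^2 - 7*r + 3)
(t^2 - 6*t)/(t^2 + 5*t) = (t - 6)/(t + 5)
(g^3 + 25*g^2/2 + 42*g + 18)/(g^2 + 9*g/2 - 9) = (2*g^2 + 13*g + 6)/(2*g - 3)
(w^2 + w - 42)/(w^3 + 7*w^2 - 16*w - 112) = (w - 6)/(w^2 - 16)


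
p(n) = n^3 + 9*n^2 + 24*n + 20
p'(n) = 3*n^2 + 18*n + 24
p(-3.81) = 3.90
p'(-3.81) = -1.03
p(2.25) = 130.95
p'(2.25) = 79.69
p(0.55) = 36.09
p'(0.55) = 34.81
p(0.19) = 24.89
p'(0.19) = 27.53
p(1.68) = 90.46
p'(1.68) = 62.71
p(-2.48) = 0.58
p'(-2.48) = -2.19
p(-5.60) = -7.78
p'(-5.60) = 17.28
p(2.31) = 135.79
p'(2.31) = 81.59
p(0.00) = 20.00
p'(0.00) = 24.00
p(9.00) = 1694.00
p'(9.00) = 429.00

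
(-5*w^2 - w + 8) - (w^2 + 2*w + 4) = -6*w^2 - 3*w + 4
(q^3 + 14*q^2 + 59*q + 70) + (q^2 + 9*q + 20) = q^3 + 15*q^2 + 68*q + 90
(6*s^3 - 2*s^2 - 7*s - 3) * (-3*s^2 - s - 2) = -18*s^5 + 11*s^3 + 20*s^2 + 17*s + 6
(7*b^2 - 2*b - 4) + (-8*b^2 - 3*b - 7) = -b^2 - 5*b - 11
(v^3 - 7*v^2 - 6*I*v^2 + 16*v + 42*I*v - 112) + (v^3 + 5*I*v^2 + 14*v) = 2*v^3 - 7*v^2 - I*v^2 + 30*v + 42*I*v - 112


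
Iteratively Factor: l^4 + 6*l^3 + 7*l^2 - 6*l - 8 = (l + 4)*(l^3 + 2*l^2 - l - 2) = (l - 1)*(l + 4)*(l^2 + 3*l + 2) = (l - 1)*(l + 2)*(l + 4)*(l + 1)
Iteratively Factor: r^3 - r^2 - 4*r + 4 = (r - 2)*(r^2 + r - 2) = (r - 2)*(r - 1)*(r + 2)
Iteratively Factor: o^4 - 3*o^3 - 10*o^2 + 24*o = (o - 4)*(o^3 + o^2 - 6*o) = (o - 4)*(o + 3)*(o^2 - 2*o) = o*(o - 4)*(o + 3)*(o - 2)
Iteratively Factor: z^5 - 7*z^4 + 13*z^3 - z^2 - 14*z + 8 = (z + 1)*(z^4 - 8*z^3 + 21*z^2 - 22*z + 8) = (z - 1)*(z + 1)*(z^3 - 7*z^2 + 14*z - 8) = (z - 4)*(z - 1)*(z + 1)*(z^2 - 3*z + 2) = (z - 4)*(z - 2)*(z - 1)*(z + 1)*(z - 1)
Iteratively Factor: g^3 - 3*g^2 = (g)*(g^2 - 3*g) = g^2*(g - 3)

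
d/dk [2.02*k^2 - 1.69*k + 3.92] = 4.04*k - 1.69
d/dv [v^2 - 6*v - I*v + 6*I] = 2*v - 6 - I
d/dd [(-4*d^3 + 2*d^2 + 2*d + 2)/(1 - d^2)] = 2*(2*d^4 - 5*d^2 + 4*d + 1)/(d^4 - 2*d^2 + 1)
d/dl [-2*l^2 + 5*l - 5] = 5 - 4*l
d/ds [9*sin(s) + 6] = 9*cos(s)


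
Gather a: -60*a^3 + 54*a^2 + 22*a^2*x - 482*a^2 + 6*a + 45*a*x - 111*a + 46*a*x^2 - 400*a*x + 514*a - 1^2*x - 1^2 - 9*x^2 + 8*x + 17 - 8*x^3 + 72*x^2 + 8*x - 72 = -60*a^3 + a^2*(22*x - 428) + a*(46*x^2 - 355*x + 409) - 8*x^3 + 63*x^2 + 15*x - 56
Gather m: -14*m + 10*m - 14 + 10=-4*m - 4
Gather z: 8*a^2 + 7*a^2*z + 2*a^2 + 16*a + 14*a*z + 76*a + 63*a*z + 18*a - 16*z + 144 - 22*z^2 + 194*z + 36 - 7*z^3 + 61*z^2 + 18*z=10*a^2 + 110*a - 7*z^3 + 39*z^2 + z*(7*a^2 + 77*a + 196) + 180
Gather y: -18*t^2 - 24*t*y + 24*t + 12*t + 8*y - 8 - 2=-18*t^2 + 36*t + y*(8 - 24*t) - 10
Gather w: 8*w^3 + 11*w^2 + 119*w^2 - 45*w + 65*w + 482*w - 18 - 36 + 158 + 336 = 8*w^3 + 130*w^2 + 502*w + 440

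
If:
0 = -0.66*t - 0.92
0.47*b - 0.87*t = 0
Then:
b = -2.58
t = -1.39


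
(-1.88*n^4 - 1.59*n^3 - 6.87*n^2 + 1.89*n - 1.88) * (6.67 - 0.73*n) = 1.3724*n^5 - 11.3789*n^4 - 5.5902*n^3 - 47.2026*n^2 + 13.9787*n - 12.5396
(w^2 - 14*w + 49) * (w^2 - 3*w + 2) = w^4 - 17*w^3 + 93*w^2 - 175*w + 98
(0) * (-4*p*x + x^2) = 0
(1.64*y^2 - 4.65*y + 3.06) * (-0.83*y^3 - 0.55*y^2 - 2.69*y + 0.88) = -1.3612*y^5 + 2.9575*y^4 - 4.3939*y^3 + 12.2687*y^2 - 12.3234*y + 2.6928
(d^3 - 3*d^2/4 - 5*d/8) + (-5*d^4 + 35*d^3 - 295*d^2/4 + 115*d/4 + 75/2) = -5*d^4 + 36*d^3 - 149*d^2/2 + 225*d/8 + 75/2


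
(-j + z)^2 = j^2 - 2*j*z + z^2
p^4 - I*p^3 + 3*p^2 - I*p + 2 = (p - 2*I)*(p - I)*(p + I)^2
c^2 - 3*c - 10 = (c - 5)*(c + 2)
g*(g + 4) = g^2 + 4*g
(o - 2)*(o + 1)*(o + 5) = o^3 + 4*o^2 - 7*o - 10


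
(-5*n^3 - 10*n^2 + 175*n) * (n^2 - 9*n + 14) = -5*n^5 + 35*n^4 + 195*n^3 - 1715*n^2 + 2450*n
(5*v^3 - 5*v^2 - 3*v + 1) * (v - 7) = 5*v^4 - 40*v^3 + 32*v^2 + 22*v - 7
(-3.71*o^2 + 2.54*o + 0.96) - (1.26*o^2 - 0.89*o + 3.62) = -4.97*o^2 + 3.43*o - 2.66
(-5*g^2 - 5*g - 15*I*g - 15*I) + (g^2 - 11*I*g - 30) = -4*g^2 - 5*g - 26*I*g - 30 - 15*I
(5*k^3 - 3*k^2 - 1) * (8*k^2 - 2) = 40*k^5 - 24*k^4 - 10*k^3 - 2*k^2 + 2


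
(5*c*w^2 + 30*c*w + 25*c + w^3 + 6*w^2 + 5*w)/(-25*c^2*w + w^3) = (w^2 + 6*w + 5)/(w*(-5*c + w))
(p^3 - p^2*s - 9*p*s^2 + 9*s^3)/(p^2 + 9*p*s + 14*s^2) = (p^3 - p^2*s - 9*p*s^2 + 9*s^3)/(p^2 + 9*p*s + 14*s^2)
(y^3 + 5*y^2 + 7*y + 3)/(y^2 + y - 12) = (y^3 + 5*y^2 + 7*y + 3)/(y^2 + y - 12)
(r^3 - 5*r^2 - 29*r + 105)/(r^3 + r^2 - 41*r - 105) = (r - 3)/(r + 3)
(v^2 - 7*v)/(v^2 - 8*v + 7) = v/(v - 1)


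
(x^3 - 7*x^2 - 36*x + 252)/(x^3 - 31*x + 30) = (x^2 - 13*x + 42)/(x^2 - 6*x + 5)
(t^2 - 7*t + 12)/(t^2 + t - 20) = (t - 3)/(t + 5)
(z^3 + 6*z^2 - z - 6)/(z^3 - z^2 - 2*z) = (z^2 + 5*z - 6)/(z*(z - 2))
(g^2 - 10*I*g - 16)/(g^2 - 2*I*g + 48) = (g - 2*I)/(g + 6*I)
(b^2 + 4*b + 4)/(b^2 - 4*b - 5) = (b^2 + 4*b + 4)/(b^2 - 4*b - 5)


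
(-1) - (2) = -3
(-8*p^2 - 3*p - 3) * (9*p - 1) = -72*p^3 - 19*p^2 - 24*p + 3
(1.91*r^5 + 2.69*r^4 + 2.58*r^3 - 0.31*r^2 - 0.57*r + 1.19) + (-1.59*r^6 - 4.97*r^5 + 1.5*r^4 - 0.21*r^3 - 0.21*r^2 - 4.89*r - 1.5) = -1.59*r^6 - 3.06*r^5 + 4.19*r^4 + 2.37*r^3 - 0.52*r^2 - 5.46*r - 0.31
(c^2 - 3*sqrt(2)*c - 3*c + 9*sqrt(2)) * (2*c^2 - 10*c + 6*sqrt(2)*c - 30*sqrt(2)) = 2*c^4 - 16*c^3 - 6*c^2 + 288*c - 540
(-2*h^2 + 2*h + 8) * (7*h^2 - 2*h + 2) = -14*h^4 + 18*h^3 + 48*h^2 - 12*h + 16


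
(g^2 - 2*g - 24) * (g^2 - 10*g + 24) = g^4 - 12*g^3 + 20*g^2 + 192*g - 576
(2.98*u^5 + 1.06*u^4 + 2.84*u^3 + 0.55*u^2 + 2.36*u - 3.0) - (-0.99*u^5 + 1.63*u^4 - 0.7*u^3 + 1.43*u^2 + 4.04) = 3.97*u^5 - 0.57*u^4 + 3.54*u^3 - 0.88*u^2 + 2.36*u - 7.04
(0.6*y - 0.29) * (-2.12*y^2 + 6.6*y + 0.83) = -1.272*y^3 + 4.5748*y^2 - 1.416*y - 0.2407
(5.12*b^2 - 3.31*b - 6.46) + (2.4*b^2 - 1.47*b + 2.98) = 7.52*b^2 - 4.78*b - 3.48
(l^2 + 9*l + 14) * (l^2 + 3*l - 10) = l^4 + 12*l^3 + 31*l^2 - 48*l - 140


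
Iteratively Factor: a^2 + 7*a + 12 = (a + 3)*(a + 4)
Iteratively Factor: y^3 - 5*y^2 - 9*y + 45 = (y + 3)*(y^2 - 8*y + 15) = (y - 3)*(y + 3)*(y - 5)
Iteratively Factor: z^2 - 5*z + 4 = (z - 1)*(z - 4)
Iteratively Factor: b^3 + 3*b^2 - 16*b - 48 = (b + 4)*(b^2 - b - 12) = (b - 4)*(b + 4)*(b + 3)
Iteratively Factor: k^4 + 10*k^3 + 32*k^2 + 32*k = (k + 4)*(k^3 + 6*k^2 + 8*k) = k*(k + 4)*(k^2 + 6*k + 8) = k*(k + 2)*(k + 4)*(k + 4)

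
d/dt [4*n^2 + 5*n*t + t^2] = 5*n + 2*t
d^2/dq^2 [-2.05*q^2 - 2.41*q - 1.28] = -4.10000000000000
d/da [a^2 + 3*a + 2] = 2*a + 3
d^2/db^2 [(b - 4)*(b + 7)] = 2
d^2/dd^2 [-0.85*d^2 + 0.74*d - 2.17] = -1.70000000000000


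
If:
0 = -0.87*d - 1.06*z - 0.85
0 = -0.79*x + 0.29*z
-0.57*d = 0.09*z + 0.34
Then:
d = -0.54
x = -0.13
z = -0.36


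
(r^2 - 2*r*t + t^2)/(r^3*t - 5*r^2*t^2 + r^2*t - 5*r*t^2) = (r^2 - 2*r*t + t^2)/(r*t*(r^2 - 5*r*t + r - 5*t))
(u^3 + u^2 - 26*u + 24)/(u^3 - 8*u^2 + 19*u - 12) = (u + 6)/(u - 3)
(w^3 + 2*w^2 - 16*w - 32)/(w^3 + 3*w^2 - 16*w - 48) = (w + 2)/(w + 3)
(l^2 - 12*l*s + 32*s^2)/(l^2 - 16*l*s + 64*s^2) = (-l + 4*s)/(-l + 8*s)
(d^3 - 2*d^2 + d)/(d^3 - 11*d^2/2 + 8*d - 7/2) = 2*d/(2*d - 7)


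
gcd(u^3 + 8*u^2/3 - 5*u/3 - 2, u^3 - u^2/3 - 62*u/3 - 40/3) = u + 2/3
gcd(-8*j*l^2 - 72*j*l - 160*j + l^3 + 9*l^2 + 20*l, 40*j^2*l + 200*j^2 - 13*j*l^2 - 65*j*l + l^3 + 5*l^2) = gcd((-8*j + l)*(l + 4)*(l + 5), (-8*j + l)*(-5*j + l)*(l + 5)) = 8*j*l + 40*j - l^2 - 5*l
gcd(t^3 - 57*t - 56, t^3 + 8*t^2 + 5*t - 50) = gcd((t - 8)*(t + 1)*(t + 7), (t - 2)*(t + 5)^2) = 1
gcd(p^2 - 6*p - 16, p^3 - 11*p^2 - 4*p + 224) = p - 8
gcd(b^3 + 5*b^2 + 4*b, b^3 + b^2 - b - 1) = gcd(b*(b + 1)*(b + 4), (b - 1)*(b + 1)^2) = b + 1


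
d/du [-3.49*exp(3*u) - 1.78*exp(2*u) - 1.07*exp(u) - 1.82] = (-10.47*exp(2*u) - 3.56*exp(u) - 1.07)*exp(u)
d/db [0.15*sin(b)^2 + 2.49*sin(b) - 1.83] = (0.3*sin(b) + 2.49)*cos(b)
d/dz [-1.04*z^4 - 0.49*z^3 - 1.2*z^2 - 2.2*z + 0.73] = -4.16*z^3 - 1.47*z^2 - 2.4*z - 2.2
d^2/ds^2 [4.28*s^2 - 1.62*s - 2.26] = 8.56000000000000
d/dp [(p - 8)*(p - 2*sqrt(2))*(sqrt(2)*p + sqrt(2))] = 3*sqrt(2)*p^2 - 14*sqrt(2)*p - 8*p - 8*sqrt(2) + 28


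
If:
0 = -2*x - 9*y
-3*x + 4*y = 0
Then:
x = 0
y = 0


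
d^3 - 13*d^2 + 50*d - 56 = (d - 7)*(d - 4)*(d - 2)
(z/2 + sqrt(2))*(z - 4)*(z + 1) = z^3/2 - 3*z^2/2 + sqrt(2)*z^2 - 3*sqrt(2)*z - 2*z - 4*sqrt(2)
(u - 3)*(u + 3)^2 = u^3 + 3*u^2 - 9*u - 27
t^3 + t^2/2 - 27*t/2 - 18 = (t - 4)*(t + 3/2)*(t + 3)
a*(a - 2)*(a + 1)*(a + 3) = a^4 + 2*a^3 - 5*a^2 - 6*a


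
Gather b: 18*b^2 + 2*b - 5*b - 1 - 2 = 18*b^2 - 3*b - 3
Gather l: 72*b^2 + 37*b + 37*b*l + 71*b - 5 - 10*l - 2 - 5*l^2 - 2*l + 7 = 72*b^2 + 108*b - 5*l^2 + l*(37*b - 12)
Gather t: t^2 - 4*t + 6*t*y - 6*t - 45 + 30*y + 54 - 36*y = t^2 + t*(6*y - 10) - 6*y + 9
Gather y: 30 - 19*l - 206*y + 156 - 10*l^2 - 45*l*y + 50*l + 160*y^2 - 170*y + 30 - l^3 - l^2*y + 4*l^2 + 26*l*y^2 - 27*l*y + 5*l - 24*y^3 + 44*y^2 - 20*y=-l^3 - 6*l^2 + 36*l - 24*y^3 + y^2*(26*l + 204) + y*(-l^2 - 72*l - 396) + 216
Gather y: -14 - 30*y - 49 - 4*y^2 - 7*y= -4*y^2 - 37*y - 63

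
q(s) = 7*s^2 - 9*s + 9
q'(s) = 14*s - 9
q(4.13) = 91.23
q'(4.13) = 48.82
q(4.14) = 91.72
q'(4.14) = 48.96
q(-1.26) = 31.45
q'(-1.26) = -26.64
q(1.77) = 15.00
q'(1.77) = 15.78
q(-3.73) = 139.96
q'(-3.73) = -61.22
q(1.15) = 7.91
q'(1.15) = 7.10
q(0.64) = 6.11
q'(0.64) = -0.04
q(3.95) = 82.67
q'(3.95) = 46.30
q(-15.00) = 1719.00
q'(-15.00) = -219.00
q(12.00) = 909.00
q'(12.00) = 159.00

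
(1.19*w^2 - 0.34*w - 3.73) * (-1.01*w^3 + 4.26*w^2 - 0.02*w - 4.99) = -1.2019*w^5 + 5.4128*w^4 + 2.2951*w^3 - 21.8211*w^2 + 1.7712*w + 18.6127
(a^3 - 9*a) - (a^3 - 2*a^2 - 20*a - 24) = 2*a^2 + 11*a + 24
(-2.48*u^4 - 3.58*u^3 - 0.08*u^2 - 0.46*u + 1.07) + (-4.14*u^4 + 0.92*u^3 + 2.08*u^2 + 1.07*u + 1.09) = -6.62*u^4 - 2.66*u^3 + 2.0*u^2 + 0.61*u + 2.16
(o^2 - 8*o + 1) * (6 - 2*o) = -2*o^3 + 22*o^2 - 50*o + 6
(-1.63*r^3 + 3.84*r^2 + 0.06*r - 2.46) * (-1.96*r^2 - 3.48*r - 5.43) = 3.1948*r^5 - 1.854*r^4 - 4.6299*r^3 - 16.2384*r^2 + 8.235*r + 13.3578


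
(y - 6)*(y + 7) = y^2 + y - 42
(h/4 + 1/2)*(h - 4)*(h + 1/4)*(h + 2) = h^4/4 + h^3/16 - 3*h^2 - 19*h/4 - 1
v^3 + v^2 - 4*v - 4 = (v - 2)*(v + 1)*(v + 2)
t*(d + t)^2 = d^2*t + 2*d*t^2 + t^3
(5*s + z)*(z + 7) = 5*s*z + 35*s + z^2 + 7*z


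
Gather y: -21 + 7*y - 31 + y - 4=8*y - 56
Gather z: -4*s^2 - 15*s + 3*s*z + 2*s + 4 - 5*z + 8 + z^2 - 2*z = -4*s^2 - 13*s + z^2 + z*(3*s - 7) + 12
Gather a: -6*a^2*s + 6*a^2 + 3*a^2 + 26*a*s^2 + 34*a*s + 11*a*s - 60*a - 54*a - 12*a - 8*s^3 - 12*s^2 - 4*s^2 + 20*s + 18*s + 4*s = a^2*(9 - 6*s) + a*(26*s^2 + 45*s - 126) - 8*s^3 - 16*s^2 + 42*s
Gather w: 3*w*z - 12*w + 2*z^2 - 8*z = w*(3*z - 12) + 2*z^2 - 8*z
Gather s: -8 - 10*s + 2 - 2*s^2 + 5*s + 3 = -2*s^2 - 5*s - 3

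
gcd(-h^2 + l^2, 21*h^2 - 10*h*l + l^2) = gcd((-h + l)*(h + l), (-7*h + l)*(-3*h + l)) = 1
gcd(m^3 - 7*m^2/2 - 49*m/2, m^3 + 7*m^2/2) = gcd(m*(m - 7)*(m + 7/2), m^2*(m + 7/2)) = m^2 + 7*m/2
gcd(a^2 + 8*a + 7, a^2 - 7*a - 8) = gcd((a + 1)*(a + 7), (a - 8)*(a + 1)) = a + 1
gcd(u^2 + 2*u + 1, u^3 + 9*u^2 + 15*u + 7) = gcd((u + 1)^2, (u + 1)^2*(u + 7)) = u^2 + 2*u + 1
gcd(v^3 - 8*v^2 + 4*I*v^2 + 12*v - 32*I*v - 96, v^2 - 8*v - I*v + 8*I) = v - 8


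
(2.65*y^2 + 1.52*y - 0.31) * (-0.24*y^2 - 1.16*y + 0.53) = -0.636*y^4 - 3.4388*y^3 - 0.2843*y^2 + 1.1652*y - 0.1643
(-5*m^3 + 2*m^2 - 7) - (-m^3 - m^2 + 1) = -4*m^3 + 3*m^2 - 8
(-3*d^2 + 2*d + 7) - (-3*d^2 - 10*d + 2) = 12*d + 5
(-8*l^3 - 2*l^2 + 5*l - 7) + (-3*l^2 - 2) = -8*l^3 - 5*l^2 + 5*l - 9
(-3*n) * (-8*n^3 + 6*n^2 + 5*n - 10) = 24*n^4 - 18*n^3 - 15*n^2 + 30*n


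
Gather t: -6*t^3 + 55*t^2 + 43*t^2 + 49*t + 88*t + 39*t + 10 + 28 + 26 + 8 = -6*t^3 + 98*t^2 + 176*t + 72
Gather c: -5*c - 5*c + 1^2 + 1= 2 - 10*c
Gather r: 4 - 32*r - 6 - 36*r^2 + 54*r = -36*r^2 + 22*r - 2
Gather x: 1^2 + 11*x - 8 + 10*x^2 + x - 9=10*x^2 + 12*x - 16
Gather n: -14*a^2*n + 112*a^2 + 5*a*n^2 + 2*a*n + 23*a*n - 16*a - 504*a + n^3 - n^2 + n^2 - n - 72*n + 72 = 112*a^2 + 5*a*n^2 - 520*a + n^3 + n*(-14*a^2 + 25*a - 73) + 72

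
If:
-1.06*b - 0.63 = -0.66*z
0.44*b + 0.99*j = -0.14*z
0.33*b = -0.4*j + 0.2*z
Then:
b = -0.94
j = 0.50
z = -0.56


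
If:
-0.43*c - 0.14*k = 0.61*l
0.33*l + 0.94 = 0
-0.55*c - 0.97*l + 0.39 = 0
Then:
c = 5.73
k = -5.20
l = -2.85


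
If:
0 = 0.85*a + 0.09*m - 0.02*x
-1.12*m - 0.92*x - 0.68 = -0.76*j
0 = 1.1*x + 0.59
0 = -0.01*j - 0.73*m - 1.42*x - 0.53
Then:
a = -0.05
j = 0.70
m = 0.31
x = -0.54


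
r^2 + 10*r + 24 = (r + 4)*(r + 6)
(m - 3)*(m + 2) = m^2 - m - 6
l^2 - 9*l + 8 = (l - 8)*(l - 1)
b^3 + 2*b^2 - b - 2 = (b - 1)*(b + 1)*(b + 2)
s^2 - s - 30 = (s - 6)*(s + 5)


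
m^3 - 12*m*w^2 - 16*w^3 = (m - 4*w)*(m + 2*w)^2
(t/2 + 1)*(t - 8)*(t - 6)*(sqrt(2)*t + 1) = sqrt(2)*t^4/2 - 6*sqrt(2)*t^3 + t^3/2 - 6*t^2 + 10*sqrt(2)*t^2 + 10*t + 48*sqrt(2)*t + 48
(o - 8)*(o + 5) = o^2 - 3*o - 40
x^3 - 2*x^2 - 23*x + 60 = (x - 4)*(x - 3)*(x + 5)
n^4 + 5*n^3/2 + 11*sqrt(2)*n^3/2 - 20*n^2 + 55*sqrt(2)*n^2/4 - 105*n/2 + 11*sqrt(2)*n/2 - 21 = (n + 1/2)*(n + 2)*(n - 3*sqrt(2)/2)*(n + 7*sqrt(2))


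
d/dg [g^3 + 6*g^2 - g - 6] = 3*g^2 + 12*g - 1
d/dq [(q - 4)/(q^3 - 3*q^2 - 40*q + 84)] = (q^3 - 3*q^2 - 40*q + (q - 4)*(-3*q^2 + 6*q + 40) + 84)/(q^3 - 3*q^2 - 40*q + 84)^2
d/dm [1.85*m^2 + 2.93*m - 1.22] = 3.7*m + 2.93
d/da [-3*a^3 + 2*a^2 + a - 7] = -9*a^2 + 4*a + 1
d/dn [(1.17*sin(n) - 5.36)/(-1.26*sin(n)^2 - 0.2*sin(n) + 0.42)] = (1.4742*sin(n)^2 - 13.5072*sin(n) - 0.5806)*cos(n)/(1.5876*sin(n)^4 + 0.504*sin(n)^3 - 1.0184*sin(n)^2 - 0.168*sin(n) + 0.1764)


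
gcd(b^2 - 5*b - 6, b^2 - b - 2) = b + 1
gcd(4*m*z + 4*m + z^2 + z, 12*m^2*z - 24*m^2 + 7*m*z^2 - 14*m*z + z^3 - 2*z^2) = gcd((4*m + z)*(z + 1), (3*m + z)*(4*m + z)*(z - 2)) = 4*m + z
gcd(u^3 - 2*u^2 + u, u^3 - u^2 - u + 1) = u^2 - 2*u + 1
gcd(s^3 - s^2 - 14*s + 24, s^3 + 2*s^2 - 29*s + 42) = s^2 - 5*s + 6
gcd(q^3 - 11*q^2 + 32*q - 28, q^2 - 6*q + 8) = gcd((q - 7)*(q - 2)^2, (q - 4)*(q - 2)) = q - 2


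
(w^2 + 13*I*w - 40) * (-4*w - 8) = -4*w^3 - 8*w^2 - 52*I*w^2 + 160*w - 104*I*w + 320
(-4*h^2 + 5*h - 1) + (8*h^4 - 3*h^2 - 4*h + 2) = 8*h^4 - 7*h^2 + h + 1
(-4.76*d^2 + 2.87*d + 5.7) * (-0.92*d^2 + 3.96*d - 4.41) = 4.3792*d^4 - 21.49*d^3 + 27.1128*d^2 + 9.9153*d - 25.137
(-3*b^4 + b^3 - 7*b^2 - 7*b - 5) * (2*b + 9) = -6*b^5 - 25*b^4 - 5*b^3 - 77*b^2 - 73*b - 45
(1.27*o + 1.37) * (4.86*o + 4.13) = 6.1722*o^2 + 11.9033*o + 5.6581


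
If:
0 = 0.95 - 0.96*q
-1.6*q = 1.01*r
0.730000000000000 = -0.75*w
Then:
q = 0.99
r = -1.57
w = -0.97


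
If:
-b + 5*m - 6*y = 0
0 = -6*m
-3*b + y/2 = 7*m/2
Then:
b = 0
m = 0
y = 0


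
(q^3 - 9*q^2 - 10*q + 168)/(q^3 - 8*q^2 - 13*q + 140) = (q - 6)/(q - 5)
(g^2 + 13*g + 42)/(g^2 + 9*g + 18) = (g + 7)/(g + 3)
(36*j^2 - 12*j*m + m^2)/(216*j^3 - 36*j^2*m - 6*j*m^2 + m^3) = 1/(6*j + m)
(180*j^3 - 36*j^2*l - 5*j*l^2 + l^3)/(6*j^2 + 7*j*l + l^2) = (30*j^2 - 11*j*l + l^2)/(j + l)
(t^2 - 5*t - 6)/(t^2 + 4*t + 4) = (t^2 - 5*t - 6)/(t^2 + 4*t + 4)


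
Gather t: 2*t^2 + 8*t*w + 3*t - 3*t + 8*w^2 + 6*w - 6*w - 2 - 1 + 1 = 2*t^2 + 8*t*w + 8*w^2 - 2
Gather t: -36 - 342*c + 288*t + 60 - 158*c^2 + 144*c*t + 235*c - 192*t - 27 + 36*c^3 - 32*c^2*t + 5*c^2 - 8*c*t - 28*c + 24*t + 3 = 36*c^3 - 153*c^2 - 135*c + t*(-32*c^2 + 136*c + 120)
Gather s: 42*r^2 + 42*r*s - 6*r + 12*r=42*r^2 + 42*r*s + 6*r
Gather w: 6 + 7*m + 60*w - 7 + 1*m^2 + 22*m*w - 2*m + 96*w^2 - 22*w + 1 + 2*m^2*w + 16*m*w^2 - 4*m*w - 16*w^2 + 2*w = m^2 + 5*m + w^2*(16*m + 80) + w*(2*m^2 + 18*m + 40)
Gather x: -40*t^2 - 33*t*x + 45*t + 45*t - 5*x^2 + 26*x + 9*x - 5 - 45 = -40*t^2 + 90*t - 5*x^2 + x*(35 - 33*t) - 50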